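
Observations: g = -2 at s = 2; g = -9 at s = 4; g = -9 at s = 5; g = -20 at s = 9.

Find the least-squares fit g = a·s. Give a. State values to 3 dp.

Compute the Gram sums: Σs·s = 126.
And Σs·g = -265.
AᵀA·[a]ᵀ = Aᵀg becomes [[126]]·[a]ᵀ = [-265]ᵀ.
Hence a = -265 / 126 ≈ -2.10317.

a = -2.103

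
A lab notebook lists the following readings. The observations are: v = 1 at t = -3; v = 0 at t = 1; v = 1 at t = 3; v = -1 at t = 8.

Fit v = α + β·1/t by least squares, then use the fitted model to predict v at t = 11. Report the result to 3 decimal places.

Entries of XᵀX: Σ1 = 4, Σ1/t = 9/8, Σ1/t·1/t = 713/576.
For Xᵀv: Σv = 1, Σ1/t·v = -1/8.
So XᵀX·[α, β]ᵀ = Xᵀv: [[4, 9/8]; [9/8, 713/576]]·[α, β]ᵀ = [1, -1/8]ᵀ.
Eliminating β: (713/576)·(row 1) − (9/8)·(row 2) gives (2123/576)·α = (713/576)·1 − (9/8)·(-1/8) = 397/288, so α = 794/2123.
Then β = ((-1/8) − (9/8)·(794/2123))/(713/576) = -936/2123.
At t = 11: v̂ = (794/2123)·(1) + (-936/2123)·(1/11) = 7798/23353.

v̂ = 0.334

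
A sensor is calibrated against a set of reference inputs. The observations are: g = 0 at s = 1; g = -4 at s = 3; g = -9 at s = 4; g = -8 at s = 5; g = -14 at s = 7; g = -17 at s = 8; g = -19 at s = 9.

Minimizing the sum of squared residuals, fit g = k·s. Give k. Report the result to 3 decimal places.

From the data, Σs·s = 245.
Moment sums: Σs·g = -493.
AᵀA·[k]ᵀ = Aᵀg becomes [[245]]·[k]ᵀ = [-493]ᵀ.
Hence k = -493 / 245 ≈ -2.01224.

k = -2.012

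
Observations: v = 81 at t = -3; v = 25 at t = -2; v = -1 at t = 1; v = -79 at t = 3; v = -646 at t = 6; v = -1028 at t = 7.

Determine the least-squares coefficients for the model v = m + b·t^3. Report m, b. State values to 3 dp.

m = 1.264, b = -2.999

MᵀM·[m, b]ᵀ = Mᵀv reads: 6·m + 552·b = -1648;  552·m + 165828·b = -496661.
(Σ1 = 6, Σt^3 = 552, Σt^3·t^3 = 165828, Σv = -1648, Σt^3·v = -496661.)
Eliminating b: 165828·(row 1) − 552·(row 2) gives 690264·m = 165828·(-1648) − 552·(-496661) = 872328, so m = 36347/28761.
Then b = ((-496661) − 552·(36347/28761))/165828 = -115015/38348.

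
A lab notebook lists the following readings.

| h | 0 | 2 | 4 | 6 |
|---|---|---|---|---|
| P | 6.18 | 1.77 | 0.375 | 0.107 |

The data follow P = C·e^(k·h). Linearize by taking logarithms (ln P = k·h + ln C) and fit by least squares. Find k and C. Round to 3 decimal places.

k = -0.686, C = 6.374

With ln Pᵢ as the transformed response and hᵢ as the regressor:
AᵀA = [[56.0000, 12.0000]; [12.0000, 4]], rhs = [-16.1909, -0.8235]ᵀ  (here Σh = 12.0000, Σ(h)² = 56.0000, Σln P = -0.8235, Σh·ln P = -16.1909).
Solving (det = 80.0000): k = -0.68603, ln C = 1.85222, so C = exp(1.85222) = 6.37393.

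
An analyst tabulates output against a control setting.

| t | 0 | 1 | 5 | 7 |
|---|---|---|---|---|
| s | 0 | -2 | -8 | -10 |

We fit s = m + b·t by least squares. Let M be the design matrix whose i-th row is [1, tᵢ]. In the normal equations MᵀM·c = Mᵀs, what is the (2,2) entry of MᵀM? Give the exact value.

Row 2 ↔ basis t, column 2 ↔ basis t, so (MᵀM)_{2,2} = Σᵢ (t)·(t) = (0)·(0) + (1)·(1) + (5)·(5) + (7)·(7) = 75.

75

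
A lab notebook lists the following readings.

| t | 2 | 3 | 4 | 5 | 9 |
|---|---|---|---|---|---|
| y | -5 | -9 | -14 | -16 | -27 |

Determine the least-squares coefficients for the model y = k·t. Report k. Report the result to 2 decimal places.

The normal equations are: 135·k = -416.
(Σt·t = 135, Σt·y = -416.)
Hence k = -416 / 135 ≈ -3.08148.

k = -3.08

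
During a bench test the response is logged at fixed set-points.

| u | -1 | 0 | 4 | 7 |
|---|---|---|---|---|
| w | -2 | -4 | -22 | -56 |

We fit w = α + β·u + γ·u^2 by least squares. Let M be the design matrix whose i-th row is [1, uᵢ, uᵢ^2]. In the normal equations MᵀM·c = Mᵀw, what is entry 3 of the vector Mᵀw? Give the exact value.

-3098

Entry 3 ↔ basis u^2, so (Mᵀw)_{3} = Σᵢ (u^2)·wᵢ = (1)·(-2) + (0)·(-4) + (16)·(-22) + (49)·(-56) = -3098.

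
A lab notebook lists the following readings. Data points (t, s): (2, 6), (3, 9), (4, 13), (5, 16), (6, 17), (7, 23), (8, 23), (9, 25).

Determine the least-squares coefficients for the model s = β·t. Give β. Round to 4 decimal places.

Compute the Gram sums: Σt·t = 284.
And Σt·s = 843.
So MᵀM·[β]ᵀ = Mᵀs: [[284]]·[β]ᵀ = [843]ᵀ.
β = 843/284 = 2.96831.

β = 2.9683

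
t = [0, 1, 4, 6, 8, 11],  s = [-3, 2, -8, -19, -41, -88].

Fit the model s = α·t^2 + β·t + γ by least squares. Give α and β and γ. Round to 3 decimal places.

α = -0.964, β = 2.787, γ = -1.868

Forming XᵀX = [[20290, 2124, 238]; [2124, 238, 30]; [238, 30, 6]] and Xᵀs = [-14082, -1440, -157]ᵀ gives XᵀX·[α, β, γ]ᵀ = Xᵀs.
Inverting the 3×3 Gram matrix, [α, β, γ]ᵀ = [-119117/123578, 344451/123578, -230905/123578]ᵀ.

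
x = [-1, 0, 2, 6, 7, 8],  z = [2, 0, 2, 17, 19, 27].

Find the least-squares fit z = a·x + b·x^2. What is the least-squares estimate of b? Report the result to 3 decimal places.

b = 0.417

From the data, Σx·x = 154, Σx·x^2 = 1078, Σx^2·x^2 = 7810.
And Σx·z = 453, Σx^2·z = 3281.
AᵀA·[a, b]ᵀ = Aᵀz becomes [[154, 1078]; [1078, 7810]]·[a, b]ᵀ = [453, 3281]ᵀ.
Δ = 154·7810 − 1078² = 40656.
a = (453·7810 − 1078·3281)/40656 = 23/924; b = (154·3281 − 1078·453)/40656 = 5/12.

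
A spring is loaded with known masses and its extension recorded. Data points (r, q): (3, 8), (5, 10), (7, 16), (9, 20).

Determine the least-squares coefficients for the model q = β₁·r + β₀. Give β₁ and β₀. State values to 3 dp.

Forming XᵀX = [[164, 24]; [24, 4]] and Xᵀq = [366, 54]ᵀ gives XᵀX·[β₁, β₀]ᵀ = Xᵀq.
det = 164·4 − 24² = 80.
β₁ = (366·4 − 24·54)/80 = 21/10; β₀ = (164·54 − 24·366)/80 = 9/10.

β₁ = 2.100, β₀ = 0.900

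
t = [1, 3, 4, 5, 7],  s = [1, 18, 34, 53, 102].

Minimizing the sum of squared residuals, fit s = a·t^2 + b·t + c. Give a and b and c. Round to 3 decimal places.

a = 1.976, b = 1.090, c = -2.286

Normal-equation sums: Σt^2·t^2 = 3364, Σt^2·t = 560, Σt^2 = 100, Σt·t = 100, Σt = 20, Σ1 = 5.
For Aᵀs: Σt^2·s = 7030, Σt·s = 1170, Σs = 208.
So AᵀA·[a, b, c]ᵀ = Aᵀs: [[3364, 560, 100]; [560, 100, 20]; [100, 20, 5]]·[a, b, c]ᵀ = [7030, 1170, 208]ᵀ.
Row-reducing yields a = 83/42, b = 229/210, c = -16/7.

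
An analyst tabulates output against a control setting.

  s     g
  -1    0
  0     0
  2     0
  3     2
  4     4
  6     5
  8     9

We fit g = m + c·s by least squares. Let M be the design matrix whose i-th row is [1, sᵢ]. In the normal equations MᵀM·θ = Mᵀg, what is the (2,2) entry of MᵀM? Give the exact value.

Row 2 ↔ basis s, column 2 ↔ basis s, so (MᵀM)_{2,2} = Σᵢ (s)·(s) = (-1)·(-1) + (0)·(0) + (2)·(2) + (3)·(3) + (4)·(4) + (6)·(6) + (8)·(8) = 130.

130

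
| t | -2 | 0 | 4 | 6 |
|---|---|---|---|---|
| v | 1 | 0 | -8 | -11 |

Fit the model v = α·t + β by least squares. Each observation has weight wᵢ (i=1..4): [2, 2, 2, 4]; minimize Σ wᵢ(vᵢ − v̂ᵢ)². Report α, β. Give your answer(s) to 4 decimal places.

α = -1.6061, β = -1.3030

The normal equations are: 184·α + 28·β = -332;  28·α + 10·β = -58.
det = 184·10 − 28² = 1056.
α = ((-332)·10 − 28·(-58))/1056 = -53/33; β = (184·(-58) − 28·(-332))/1056 = -43/33.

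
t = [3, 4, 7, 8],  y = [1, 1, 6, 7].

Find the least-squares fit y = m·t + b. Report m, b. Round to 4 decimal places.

m = 1.3235, b = -3.5294

The normal equations are: 138·m + 22·b = 105;  22·m + 4·b = 15.
Determinant 138·4 − 22² = 68.
m = (105·4 − 22·15)/68 = 45/34; b = (138·15 − 22·105)/68 = -60/17.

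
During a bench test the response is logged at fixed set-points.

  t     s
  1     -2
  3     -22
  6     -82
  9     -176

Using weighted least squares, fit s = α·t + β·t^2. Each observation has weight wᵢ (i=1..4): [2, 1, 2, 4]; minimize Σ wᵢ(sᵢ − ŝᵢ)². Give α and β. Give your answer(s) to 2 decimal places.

α = -1.42, β = -2.02

Sums needed: Σwᵢ·t·t = 407, Σwᵢ·t·t^2 = 3377, Σwᵢ·t^2·t^2 = 28919.
For AᵀWs: Σwᵢ·t·s = -7390, Σwᵢ·t^2·s = -63130.
So AᵀWA·[α, β]ᵀ = AᵀWs: [[407, 3377]; [3377, 28919]]·[α, β]ᵀ = [-7390, -63130]ᵀ.
Eliminating β: 28919·(row 1) − 3377·(row 2) gives 365904·α = 28919·(-7390) − 3377·(-63130) = -521400, so α = -1975/1386.
Then β = ((-63130) − 3377·(-1975/1386))/28919 = -2795/1386.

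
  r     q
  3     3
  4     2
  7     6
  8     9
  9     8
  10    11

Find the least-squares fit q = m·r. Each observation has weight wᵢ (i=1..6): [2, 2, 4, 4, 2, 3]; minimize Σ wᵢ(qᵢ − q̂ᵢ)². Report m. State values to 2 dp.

m = 1.00

Sums needed: Σwᵢ·r·r = 964.
For XᵀWq: Σwᵢ·r·q = 964.
Hence m = 964 / 964 ≈ 1.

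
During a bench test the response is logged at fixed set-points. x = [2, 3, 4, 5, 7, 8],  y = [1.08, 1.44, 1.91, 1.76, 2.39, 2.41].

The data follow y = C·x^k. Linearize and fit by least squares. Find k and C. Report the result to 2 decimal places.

Let Y = ln y. Fitting Y = k·ln x + ln C by least squares:
Σln x = 8.8128, Σ(ln x)² = 14.3101, Σln y = 3.4049, Σln x·ln y = 5.7855.
Normal system: [[14.3101, 8.8128]; [8.8128, 6]]·[k, ln C]ᵀ = [5.7855, 3.4049]ᵀ.
Slope k = (n·Σln x·ln y − Σln x·Σln y)/(n·Σ(ln x)² − (Σln x)²) = (6·5.7855 − 8.8128·3.4049)/8.1947 = 0.57421; ln C = (Σln y − k·Σln x)/n = -0.27592, so C = exp(-0.27592) = 0.75888.

k = 0.57, C = 0.76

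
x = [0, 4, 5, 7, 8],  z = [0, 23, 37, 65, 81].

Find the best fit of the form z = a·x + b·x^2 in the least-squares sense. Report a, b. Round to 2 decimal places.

a = 2.04, b = 1.02

Compute the Gram sums: Σx·x = 154, Σx·x^2 = 1044, Σx^2·x^2 = 7378.
Moment sums: Σx·z = 1380, Σx^2·z = 9662.
MᵀM·[a, b]ᵀ = Mᵀz becomes [[154, 1044]; [1044, 7378]]·[a, b]ᵀ = [1380, 9662]ᵀ.
Eliminating b: 7378·(row 1) − 1044·(row 2) gives 46276·a = 7378·1380 − 1044·9662 = 94512, so a = 23628/11569.
Then b = (9662 − 1044·(23628/11569))/7378 = 11807/11569.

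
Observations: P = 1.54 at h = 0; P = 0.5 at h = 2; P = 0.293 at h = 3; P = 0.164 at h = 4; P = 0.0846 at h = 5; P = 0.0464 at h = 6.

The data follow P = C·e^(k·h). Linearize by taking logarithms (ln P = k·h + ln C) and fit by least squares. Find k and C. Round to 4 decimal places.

Linearized form: ln P = k·h + ln C. From the 6 transformed points,
Σh = 20.0000, Σ(h)² = 90.0000, Σln P = -8.8371, Σh·ln P = -43.0724.
Equations: 90.0000·k + 20.0000·ln C = -43.0724;  20.0000·k + 6·ln C = -8.8371.
Solving (det = 140.0000): k = -0.58352, ln C = 0.47220, so C = exp(0.47220) = 1.60352.

k = -0.5835, C = 1.6035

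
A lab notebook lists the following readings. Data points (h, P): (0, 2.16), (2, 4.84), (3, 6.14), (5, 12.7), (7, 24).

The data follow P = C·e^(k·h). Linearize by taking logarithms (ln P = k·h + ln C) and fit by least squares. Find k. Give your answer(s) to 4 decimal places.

k = 0.3409

Let Y = ln P. Fitting Y = k·h + ln C by least squares:
Σh = 17.0000, Σ(h)² = 87.0000, Σln P = 9.8815, Σh·ln P = 43.5527.
Equations: 87.0000·k + 17.0000·ln C = 43.5527;  17.0000·k + 5·ln C = 9.8815.
Δ = 87.0000·5 − (17.0000)² = 146.0000; k = (43.5527·5 − 17.0000·9.8815)/146.0000 = 0.34094, ln C = (87.0000·9.8815 − 17.0000·43.5527)/146.0000 = 0.81709.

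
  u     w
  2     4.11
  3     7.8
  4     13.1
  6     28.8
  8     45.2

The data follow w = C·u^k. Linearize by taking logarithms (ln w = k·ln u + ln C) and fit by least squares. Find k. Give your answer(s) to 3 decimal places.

k = 1.761

Linearized form: ln w = k·ln u + ln C. From the 5 transformed points,
Σln u = 7.0493, Σ(ln u)² = 11.1437, Σln w = 13.2116, Σln u·ln w = 20.7487.
Equations: 11.1437·k + 7.0493·ln C = 20.7487;  7.0493·k + 5·ln C = 13.2116.
Slope k = (n·Σln u·ln w − Σln u·Σln w)/(n·Σ(ln u)² − (Σln u)²) = (5·20.7487 − 7.0493·13.2116)/6.0265 = 1.76081; ln C = (Σln w − k·Σln u)/n = 0.15984.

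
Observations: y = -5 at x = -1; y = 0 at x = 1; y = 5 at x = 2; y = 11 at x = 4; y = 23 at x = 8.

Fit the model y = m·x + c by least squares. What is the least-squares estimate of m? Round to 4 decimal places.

With design matrix M, MᵀM = [[86, 14]; [14, 5]] and Mᵀy = [243, 34]ᵀ.
Eliminating c: 5·(row 1) − 14·(row 2) gives 234·m = 5·243 − 14·34 = 739, so m = 739/234.
Then c = (34 − 14·(739/234))/5 = -239/117.

m = 3.1581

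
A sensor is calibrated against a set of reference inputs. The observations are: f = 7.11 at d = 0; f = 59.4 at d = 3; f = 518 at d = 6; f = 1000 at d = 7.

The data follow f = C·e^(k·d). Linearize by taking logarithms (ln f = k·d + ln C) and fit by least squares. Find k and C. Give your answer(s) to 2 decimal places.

Linearized form: ln f = k·d + ln C. From the 4 transformed points,
Σd = 16.0000, Σ(d)² = 94.0000, Σln f = 19.2035, Σd·ln f = 98.1070.
Normal system: [[94.0000, 16.0000]; [16.0000, 4]]·[k, ln C]ᵀ = [98.1070, 19.2035]ᵀ.
Δ = 94.0000·4 − (16.0000)² = 120.0000; k = (98.1070·4 − 16.0000·19.2035)/120.0000 = 0.70976, ln C = (94.0000·19.2035 − 16.0000·98.1070)/120.0000 = 1.96183, so C = exp(1.96183) = 7.11231.

k = 0.71, C = 7.11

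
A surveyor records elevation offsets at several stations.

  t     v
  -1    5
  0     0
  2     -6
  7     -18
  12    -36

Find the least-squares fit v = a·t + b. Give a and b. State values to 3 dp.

The normal equations are: 198·a + 20·b = -575;  20·a + 5·b = -55.
det = 198·5 − 20² = 590.
a = ((-575)·5 − 20·(-55))/590 = -355/118; b = (198·(-55) − 20·(-575))/590 = 61/59.

a = -3.008, b = 1.034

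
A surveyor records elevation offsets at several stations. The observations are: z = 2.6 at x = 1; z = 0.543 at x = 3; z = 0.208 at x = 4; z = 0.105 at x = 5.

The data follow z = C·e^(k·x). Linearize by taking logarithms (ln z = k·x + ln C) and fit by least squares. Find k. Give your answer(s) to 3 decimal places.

Taking logs, ln z = k·x + ln C, so regress ln z on x.
Σx = 13.0000, Σ(x)² = 51.0000, Σln z = -3.4791, Σx·ln z = -18.4263.
Normal system: [[51.0000, 13.0000]; [13.0000, 4]]·[k, ln C]ᵀ = [-18.4263, -3.4791]ᵀ.
Solving (det = 35.0000): k = -0.81360, ln C = 1.77443.

k = -0.814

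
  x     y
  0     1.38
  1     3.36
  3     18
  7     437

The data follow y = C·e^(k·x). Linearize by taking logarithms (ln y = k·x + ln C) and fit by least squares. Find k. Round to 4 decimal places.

k = 0.8193

Taking logs, ln y = k·x + ln C, so regress ln y on x.
Over the data: Σx = 11.0000, Σ(x)² = 59.0000, Σln y = 10.5043, Σx·ln y = 52.4426.
Normal system: [[59.0000, 11.0000]; [11.0000, 4]]·[k, ln C]ᵀ = [52.4426, 10.5043]ᵀ.
Solving (det = 115.0000): k = 0.81933, ln C = 0.37293.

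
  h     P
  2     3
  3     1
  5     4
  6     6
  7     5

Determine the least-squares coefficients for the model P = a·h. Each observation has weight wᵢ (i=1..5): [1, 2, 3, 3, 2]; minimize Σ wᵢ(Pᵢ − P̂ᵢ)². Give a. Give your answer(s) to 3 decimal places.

a = 0.825

Setting ∂/∂a … = 0 gives: 303·a = 250.
a = 250/303 = 0.825083.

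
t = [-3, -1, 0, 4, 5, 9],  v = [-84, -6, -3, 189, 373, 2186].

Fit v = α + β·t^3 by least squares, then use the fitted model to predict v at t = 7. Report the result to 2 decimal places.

v̂ = 1027.03

With design matrix A, AᵀA = [[6, 890]; [890, 551892]] and Aᵀv = [2655, 1654589]ᵀ.
Δ = 6·551892 − 890² = 2519252.
α = (2655·551892 − 890·1654589)/2519252 = -3655475/1259626; β = (6·1654589 − 890·2655)/2519252 = 1891146/629813.
At t = 7: v̂ = (-3655475/1259626)·(1) + (1891146/629813)·(343) = 1293670681/1259626.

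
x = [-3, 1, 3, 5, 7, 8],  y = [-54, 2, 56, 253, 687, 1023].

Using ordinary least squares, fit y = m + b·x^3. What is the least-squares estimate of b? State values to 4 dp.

With design matrix M, MᵀM = [[6, 981]; [981, 396877]] and Mᵀy = [1967, 794014]ᵀ.
Δ = 6·396877 − 981² = 1418901.
m = (1967·396877 − 981·794014)/1418901 = 1729325/1418901; b = (6·794014 − 981·1967)/1418901 = 944819/472967.

b = 1.9976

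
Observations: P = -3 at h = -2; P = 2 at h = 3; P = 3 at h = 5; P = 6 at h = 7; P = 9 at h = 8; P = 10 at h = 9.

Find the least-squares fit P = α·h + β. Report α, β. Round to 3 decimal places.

Sums needed: Σh·h = 232, Σh = 30, Σ1 = 6.
Moment sums: Σh·P = 231, ΣP = 27.
MᵀM·[α, β]ᵀ = MᵀP becomes [[232, 30]; [30, 6]]·[α, β]ᵀ = [231, 27]ᵀ.
Δ = 232·6 − 30² = 492.
α = (231·6 − 30·27)/492 = 48/41; β = (232·27 − 30·231)/492 = -111/82.

α = 1.171, β = -1.354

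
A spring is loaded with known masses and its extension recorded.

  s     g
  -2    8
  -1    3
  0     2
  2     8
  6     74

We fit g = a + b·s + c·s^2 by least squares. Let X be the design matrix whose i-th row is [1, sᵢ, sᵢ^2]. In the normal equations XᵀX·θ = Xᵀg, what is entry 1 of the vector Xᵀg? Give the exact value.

95

Entry 1 ↔ basis 1, so (Xᵀg)_{1} = Σᵢ gᵢ = (1)·(8) + (1)·(3) + (1)·(2) + (1)·(8) + (1)·(74) = 95.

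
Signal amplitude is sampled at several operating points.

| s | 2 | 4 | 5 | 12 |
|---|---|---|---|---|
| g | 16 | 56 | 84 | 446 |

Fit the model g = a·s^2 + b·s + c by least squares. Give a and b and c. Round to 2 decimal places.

Compute the Gram sums: Σs^2·s^2 = 21633, Σs^2·s = 1925, Σs^2 = 189, Σs·s = 189, Σs = 23, Σ1 = 4.
Moment sums: Σs^2·g = 67284, Σs·g = 6028, Σg = 602.
MᵀM·[a, b, c]ᵀ = Mᵀg becomes [[21633, 1925, 189]; [1925, 189, 23]; [189, 23, 4]]·[a, b, c]ᵀ = [67284, 6028, 602]ᵀ.
Inverting the 3×3 Gram matrix, [a, b, c]ᵀ = [52773/18218, 44397/18218, -3499/9109]ᵀ.

a = 2.90, b = 2.44, c = -0.38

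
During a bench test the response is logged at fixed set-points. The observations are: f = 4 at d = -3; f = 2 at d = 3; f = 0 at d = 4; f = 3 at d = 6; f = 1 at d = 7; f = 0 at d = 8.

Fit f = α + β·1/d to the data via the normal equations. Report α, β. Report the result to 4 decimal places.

α = 2.1580, β = -4.3067

Compute the Gram sums: Σ1 = 6, Σ1/d = 115/168, Σ1/d·1/d = 1093/3136.
Moment sums: Σf = 10, Σ1/d·f = -1/42.
Δ = 6·(1093/3136) − (115/168)² = 45797/28224.
α = (10·(1093/3136) − (115/168)·(-1/42))/(45797/28224) = 98830/45797; β = (6·(-1/42) − (115/168)·10)/(45797/28224) = -197232/45797.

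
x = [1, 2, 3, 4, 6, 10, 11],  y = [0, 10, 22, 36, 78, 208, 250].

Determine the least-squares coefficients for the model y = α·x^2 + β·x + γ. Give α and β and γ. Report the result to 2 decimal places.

Forming AᵀA = [[26291, 2647, 287]; [2647, 287, 37]; [287, 37, 7]] and Aᵀy = [54672, 5528, 604]ᵀ gives AᵀA·[α, β, γ]ᵀ = Aᵀy.
Row-reducing yields α = 33394/17853, β = 216518/89265, γ = -95976/29755.

α = 1.87, β = 2.43, γ = -3.23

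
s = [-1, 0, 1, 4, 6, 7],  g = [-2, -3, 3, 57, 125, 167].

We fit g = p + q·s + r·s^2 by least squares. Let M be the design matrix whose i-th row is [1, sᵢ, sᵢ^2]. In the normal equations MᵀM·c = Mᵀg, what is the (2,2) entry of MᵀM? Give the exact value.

103

Row 2 ↔ basis s, column 2 ↔ basis s, so (MᵀM)_{2,2} = Σᵢ (s)·(s) = (-1)·(-1) + (0)·(0) + (1)·(1) + (4)·(4) + (6)·(6) + (7)·(7) = 103.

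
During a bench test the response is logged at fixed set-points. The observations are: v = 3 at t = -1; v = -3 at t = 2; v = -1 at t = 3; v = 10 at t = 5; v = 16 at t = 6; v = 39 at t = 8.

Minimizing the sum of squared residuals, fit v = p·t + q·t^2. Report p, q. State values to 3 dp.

p = -3.217, q = 1.007

Setting ∂/∂p … = 0 gives: 139·p + 887·q = 446;  887·p + 6115·q = 3304.
(Σt·t = 139, Σt·t^2 = 887, Σt^2·t^2 = 6115, Σt·v = 446, Σt^2·v = 3304.)
Δ = 139·6115 − 887² = 63216.
p = (446·6115 − 887·3304)/63216 = -33893/10536; q = (139·3304 − 887·446)/63216 = 10609/10536.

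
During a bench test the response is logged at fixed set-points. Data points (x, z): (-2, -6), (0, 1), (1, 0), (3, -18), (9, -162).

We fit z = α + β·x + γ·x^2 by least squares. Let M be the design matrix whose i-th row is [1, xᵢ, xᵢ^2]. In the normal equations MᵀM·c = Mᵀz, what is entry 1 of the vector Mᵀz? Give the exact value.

-185

Entry 1 ↔ basis 1, so (Mᵀz)_{1} = Σᵢ zᵢ = (1)·(-6) + (1)·(1) + (1)·(0) + (1)·(-18) + (1)·(-162) = -185.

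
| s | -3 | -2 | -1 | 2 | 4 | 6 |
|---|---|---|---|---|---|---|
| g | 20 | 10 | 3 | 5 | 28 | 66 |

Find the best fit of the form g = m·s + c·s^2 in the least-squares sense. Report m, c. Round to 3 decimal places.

The normal system MᵀM·[m, c]ᵀ = Mᵀg is [[70, 252]; [252, 1666]]·[m, c]ᵀ = [435, 3067]ᵀ.
Determinant 70·1666 − 252² = 53116.
m = (435·1666 − 252·3067)/53116 = -3441/3794; c = (70·3067 − 252·435)/53116 = 7505/3794.

m = -0.907, c = 1.978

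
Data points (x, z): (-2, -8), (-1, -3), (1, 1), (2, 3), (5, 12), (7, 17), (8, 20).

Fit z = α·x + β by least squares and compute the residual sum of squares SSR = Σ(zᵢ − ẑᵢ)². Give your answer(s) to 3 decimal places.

Sums needed: Σx·x = 148, Σx = 20, Σ1 = 7.
Right-hand side: Σx·z = 365, Σz = 42.
AᵀA·[α, β]ᵀ = Aᵀz becomes [[148, 20]; [20, 7]]·[α, β]ᵀ = [365, 42]ᵀ.
Determinant 148·7 − 20² = 636.
α = (365·7 − 20·42)/636 = 1715/636; β = (148·42 − 20·365)/636 = -271/159.
Residuals: -287/318, 297/212, 5/636, -73/106, 47/212, -109/636, 7/53; SSR = 2129/636.

SSR = 3.347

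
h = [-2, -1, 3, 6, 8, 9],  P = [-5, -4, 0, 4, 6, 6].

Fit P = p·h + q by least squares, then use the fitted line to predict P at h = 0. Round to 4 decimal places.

P̂ = -2.8939

Sums needed: Σh·h = 195, Σh = 23, Σ1 = 6.
Moment sums: Σh·P = 140, ΣP = 7.
XᵀX·[p, q]ᵀ = XᵀP becomes [[195, 23]; [23, 6]]·[p, q]ᵀ = [140, 7]ᵀ.
det = 195·6 − 23² = 641.
p = (140·6 − 23·7)/641 = 679/641; q = (195·7 − 23·140)/641 = -1855/641.
At h = 0: P̂ = (679/641)·(0) + (-1855/641)·(1) = -1855/641.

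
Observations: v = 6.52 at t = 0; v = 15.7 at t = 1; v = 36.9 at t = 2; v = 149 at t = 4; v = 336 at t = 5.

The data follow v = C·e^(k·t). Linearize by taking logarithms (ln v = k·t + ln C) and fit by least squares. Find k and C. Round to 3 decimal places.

Let Y = ln v. Fitting Y = k·t + ln C by least squares:
Σt = 12.0000, Σ(t)² = 46.0000, Σln v = 19.0578, Σt·ln v = 59.0714.
Equations: 46.0000·k + 12.0000·ln C = 59.0714;  12.0000·k + 5·ln C = 19.0578.
Slope k = (n·Σt·ln v − Σt·Σln v)/(n·Σ(t)² − (Σt)²) = (5·59.0714 − 12.0000·19.0578)/86.0000 = 0.77516; ln C = (Σln v − k·Σt)/n = 1.95118, so C = exp(1.95118) = 7.03702.

k = 0.775, C = 7.037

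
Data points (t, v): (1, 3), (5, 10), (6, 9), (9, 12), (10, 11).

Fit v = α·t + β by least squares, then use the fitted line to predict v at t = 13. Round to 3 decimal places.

v̂ = 15.157

Entries of AᵀA: Σt·t = 243, Σt = 31, Σ1 = 5.
For Aᵀv: Σt·v = 325, Σv = 45.
So AᵀA·[α, β]ᵀ = Aᵀv: [[243, 31]; [31, 5]]·[α, β]ᵀ = [325, 45]ᵀ.
Δ = 243·5 − 31² = 254.
α = (325·5 − 31·45)/254 = 115/127; β = (243·45 − 31·325)/254 = 430/127.
At t = 13: v̂ = (115/127)·(13) + (430/127)·(1) = 1925/127.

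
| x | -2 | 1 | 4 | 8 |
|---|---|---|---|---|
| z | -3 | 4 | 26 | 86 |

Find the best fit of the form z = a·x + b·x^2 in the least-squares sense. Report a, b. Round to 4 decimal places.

a = 2.9411, b = 0.9701

Entries of AᵀA: Σx·x = 85, Σx·x^2 = 569, Σx^2·x^2 = 4369.
Right-hand side: Σx·z = 802, Σx^2·z = 5912.
AᵀA·[a, b]ᵀ = Aᵀz becomes [[85, 569]; [569, 4369]]·[a, b]ᵀ = [802, 5912]ᵀ.
Δ = 85·4369 − 569² = 47604.
a = (802·4369 − 569·5912)/47604 = 23335/7934; b = (85·5912 − 569·802)/47604 = 7697/7934.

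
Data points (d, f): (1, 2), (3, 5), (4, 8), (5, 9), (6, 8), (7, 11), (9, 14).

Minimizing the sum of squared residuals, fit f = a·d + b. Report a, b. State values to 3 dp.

Entries of XᵀX: Σd·d = 217, Σd = 35, Σ1 = 7.
Moment sums: Σd·f = 345, Σf = 57.
Normal equations: [[217, 35]; [35, 7]]·[a, b]ᵀ = [345, 57]ᵀ.
det = 217·7 − 35² = 294.
a = (345·7 − 35·57)/294 = 10/7; b = (217·57 − 35·345)/294 = 1.

a = 1.429, b = 1.000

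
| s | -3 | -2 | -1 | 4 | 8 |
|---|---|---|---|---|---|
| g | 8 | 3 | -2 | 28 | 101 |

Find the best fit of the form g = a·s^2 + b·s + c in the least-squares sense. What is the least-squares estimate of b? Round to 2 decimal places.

b = 1.38

With design matrix A, AᵀA = [[4450, 540, 94]; [540, 94, 6]; [94, 6, 5]] and Aᵀg = [6994, 892, 138]ᵀ.
Inverting the 3×3 Gram matrix, [a, b, c]ᵀ = [89459/62959, 86596/62959, -48076/62959]ᵀ.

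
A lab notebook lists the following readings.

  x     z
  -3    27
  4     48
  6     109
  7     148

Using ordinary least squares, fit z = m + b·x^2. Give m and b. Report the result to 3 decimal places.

m = -0.318, b = 3.030

Normal-equation sums: Σ1 = 4, Σx^2 = 110, Σx^2·x^2 = 4034.
For Mᵀz: Σz = 332, Σx^2·z = 12187.
Determinant 4·4034 − 110² = 4036.
m = (332·4034 − 110·12187)/4036 = -641/2018; b = (4·12187 − 110·332)/4036 = 3057/1009.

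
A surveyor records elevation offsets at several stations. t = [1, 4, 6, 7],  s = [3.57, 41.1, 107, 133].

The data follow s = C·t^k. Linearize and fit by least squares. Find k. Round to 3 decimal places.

Linearized form: ln s = k·ln t + ln C. From the 4 transformed points,
AᵀA = [[8.9188, 5.1240]; [5.1240, 4]], rhs = [23.0402, 14.5518]ᵀ  (here Σln t = 5.1240, Σ(ln t)² = 8.9188, Σln s = 14.5518, Σln t·ln s = 23.0402).
Slope k = (n·Σln t·ln s − Σln t·Σln s)/(n·Σ(ln t)² − (Σln t)²) = (4·23.0402 − 5.1240·14.5518)/9.4201 = 1.86817; ln C = (Σln s − k·Σln t)/n = 1.24483.

k = 1.868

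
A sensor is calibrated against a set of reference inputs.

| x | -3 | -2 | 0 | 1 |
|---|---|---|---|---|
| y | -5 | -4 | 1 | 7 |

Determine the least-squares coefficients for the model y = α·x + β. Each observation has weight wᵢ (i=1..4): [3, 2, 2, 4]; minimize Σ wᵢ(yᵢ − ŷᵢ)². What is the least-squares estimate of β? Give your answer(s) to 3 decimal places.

β = 3.086

The normal system AᵀWA·[α, β]ᵀ = AᵀWy is [[39, -9]; [-9, 11]]·[α, β]ᵀ = [89, 7]ᵀ.
Determinant 39·11 − (-9)² = 348.
α = (89·11 − (-9)·7)/348 = 521/174; β = (39·7 − (-9)·89)/348 = 179/58.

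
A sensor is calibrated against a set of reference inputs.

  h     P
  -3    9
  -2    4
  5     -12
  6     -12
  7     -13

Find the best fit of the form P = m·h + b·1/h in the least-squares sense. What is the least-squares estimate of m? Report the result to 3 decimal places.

Sums needed: Σh·h = 123, Σh·1/h = 5, Σ1/h·1/h = 9907/22050.
Right-hand side: Σh·P = -258, Σ1/h·P = -394/35.
Eliminating b: (9907/22050)·(row 1) − 5·(row 2) gives (222437/7350)·m = (9907/22050)·(-258) − 5·(-394/35) = -219151/3675, so m = -438302/222437.
Then b = ((-394/35) − 5·(-438302/222437))/(9907/22050) = -695520/222437.

m = -1.970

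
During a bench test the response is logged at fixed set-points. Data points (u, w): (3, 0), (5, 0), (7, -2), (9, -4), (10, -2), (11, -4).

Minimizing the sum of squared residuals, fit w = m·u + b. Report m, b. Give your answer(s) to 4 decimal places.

The normal equations are: 385·m + 45·b = -114;  45·m + 6·b = -12.
(Σu·u = 385, Σu = 45, Σ1 = 6, Σu·w = -114, Σw = -12.)
Δ = 385·6 − 45² = 285.
m = ((-114)·6 − 45·(-12))/285 = -48/95; b = (385·(-12) − 45·(-114))/285 = 34/19.

m = -0.5053, b = 1.7895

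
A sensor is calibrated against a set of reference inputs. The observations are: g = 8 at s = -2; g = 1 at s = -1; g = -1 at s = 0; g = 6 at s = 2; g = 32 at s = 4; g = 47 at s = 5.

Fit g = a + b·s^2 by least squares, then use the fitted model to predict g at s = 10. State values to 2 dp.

ĝ = 194.10

Sums needed: Σ1 = 6, Σs^2 = 50, Σs^2·s^2 = 914.
For Mᵀg: Σg = 93, Σs^2·g = 1744.
Determinant 6·914 − 50² = 2984.
a = (93·914 − 50·1744)/2984 = -1099/1492; b = (6·1744 − 50·93)/2984 = 2907/1492.
At s = 10: ĝ = (-1099/1492)·(1) + (2907/1492)·(100) = 289601/1492.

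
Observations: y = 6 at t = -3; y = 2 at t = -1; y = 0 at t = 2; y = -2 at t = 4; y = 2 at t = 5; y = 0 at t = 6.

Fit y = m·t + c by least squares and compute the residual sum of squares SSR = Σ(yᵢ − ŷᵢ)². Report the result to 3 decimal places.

From the data, Σt·t = 91, Σt = 13, Σ1 = 6.
For Mᵀy: Σt·y = -18, Σy = 8.
Normal equations: [[91, 13]; [13, 6]]·[m, c]ᵀ = [-18, 8]ᵀ.
Δ = 91·6 − 13² = 377.
m = ((-18)·6 − 13·8)/377 = -212/377; c = (91·8 − 13·(-18))/377 = 74/29.
Residuals: 664/377, -420/377, -538/377, -868/377, 852/377, 310/377; SSR = 6584/377.

SSR = 17.464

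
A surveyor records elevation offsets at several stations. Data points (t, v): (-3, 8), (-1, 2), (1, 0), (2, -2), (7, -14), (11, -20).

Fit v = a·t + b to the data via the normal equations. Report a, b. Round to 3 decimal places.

The normal equations are: 185·a + 17·b = -348;  17·a + 6·b = -26.
Determinant 185·6 − 17² = 821.
a = ((-348)·6 − 17·(-26))/821 = -1646/821; b = (185·(-26) − 17·(-348))/821 = 1106/821.

a = -2.005, b = 1.347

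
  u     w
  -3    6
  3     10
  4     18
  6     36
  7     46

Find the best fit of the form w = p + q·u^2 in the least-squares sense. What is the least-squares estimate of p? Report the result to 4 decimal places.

Sums needed: Σ1 = 5, Σu^2 = 119, Σu^2·u^2 = 4115.
Right-hand side: Σw = 116, Σu^2·w = 3982.
Normal equations: [[5, 119]; [119, 4115]]·[p, q]ᵀ = [116, 3982]ᵀ.
det = 5·4115 − 119² = 6414.
p = (116·4115 − 119·3982)/6414 = 1741/3207; q = (5·3982 − 119·116)/6414 = 3053/3207.

p = 0.5429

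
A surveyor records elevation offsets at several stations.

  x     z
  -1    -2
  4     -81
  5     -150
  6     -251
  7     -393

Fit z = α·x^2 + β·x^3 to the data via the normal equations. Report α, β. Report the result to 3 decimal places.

Normal-equation sums: Σx^2·x^2 = 4579, Σx^2·x^3 = 28731, Σx^3·x^3 = 184027.
And Σx^2·z = -33341, Σx^3·z = -212947.
Δ = 4579·184027 − 28731² = 17189272.
α = ((-33341)·184027 − 28731·(-212947))/17189272 = -8731975/8594636; β = (4579·(-212947) − 28731·(-33341))/17189272 = -8582021/8594636.

α = -1.016, β = -0.999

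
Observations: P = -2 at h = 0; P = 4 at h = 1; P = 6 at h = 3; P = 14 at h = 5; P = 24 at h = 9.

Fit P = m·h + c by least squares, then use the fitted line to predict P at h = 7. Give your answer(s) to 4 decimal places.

Compute the Gram sums: Σh·h = 116, Σh = 18, Σ1 = 5.
Right-hand side: Σh·P = 308, ΣP = 46.
MᵀM·[m, c]ᵀ = MᵀP becomes [[116, 18]; [18, 5]]·[m, c]ᵀ = [308, 46]ᵀ.
det = 116·5 − 18² = 256.
m = (308·5 − 18·46)/256 = 89/32; c = (116·46 − 18·308)/256 = -13/16.
At h = 7: P̂ = (89/32)·(7) + (-13/16)·(1) = 597/32.

P̂ = 18.6563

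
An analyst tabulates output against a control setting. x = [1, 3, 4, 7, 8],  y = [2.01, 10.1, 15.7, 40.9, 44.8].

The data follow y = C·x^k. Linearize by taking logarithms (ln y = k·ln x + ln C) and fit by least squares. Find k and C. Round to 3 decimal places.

With ln yᵢ as the transformed response and ln xᵢ as the regressor:
Σln x = 6.5103, Σ(ln x)² = 11.2394, Σln y = 13.2777, Σln x·ln y = 21.4860.
Equations: 11.2394·k + 6.5103·ln C = 21.4860;  6.5103·k + 5·ln C = 13.2777.
Slope k = (n·Σln x·ln y − Σln x·Σln y)/(n·Σ(ln x)² − (Σln x)²) = (5·21.4860 − 6.5103·13.2777)/13.8136 = 1.51943; ln C = (Σln y − k·Σln x)/n = 0.67716, so C = exp(0.67716) = 1.96827.

k = 1.519, C = 1.968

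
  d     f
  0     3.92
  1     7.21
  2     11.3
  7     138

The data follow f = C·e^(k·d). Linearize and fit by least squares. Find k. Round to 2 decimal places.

With ln fᵢ as the transformed response and dᵢ as the regressor:
Σd = 10.0000, Σ(d)² = 54.0000, Σln f = 10.6936, Σd·ln f = 41.3159.
Equations: 54.0000·k + 10.0000·ln C = 41.3159;  10.0000·k + 4·ln C = 10.6936.
Δ = 54.0000·4 − (10.0000)² = 116.0000; k = (41.3159·4 − 10.0000·10.6936)/116.0000 = 0.50282, ln C = (54.0000·10.6936 − 10.0000·41.3159)/116.0000 = 1.41635.

k = 0.50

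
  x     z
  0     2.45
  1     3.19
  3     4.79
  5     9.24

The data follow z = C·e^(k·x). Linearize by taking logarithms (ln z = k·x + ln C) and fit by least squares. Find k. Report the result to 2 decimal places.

Linearized form: ln z = k·x + ln C. From the 4 transformed points,
Σx = 9.0000, Σ(x)² = 35.0000, Σln z = 5.8462, Σx·ln z = 16.9773.
Normal system: [[35.0000, 9.0000]; [9.0000, 4]]·[k, ln C]ᵀ = [16.9773, 5.8462]ᵀ.
Solving (det = 59.0000): k = 0.25921, ln C = 0.87831.

k = 0.26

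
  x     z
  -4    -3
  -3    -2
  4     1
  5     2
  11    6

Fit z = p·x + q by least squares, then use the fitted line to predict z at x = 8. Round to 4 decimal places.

ẑ = 3.8877

Compute the Gram sums: Σx·x = 187, Σx = 13, Σ1 = 5.
And Σx·z = 98, Σz = 4.
Normal equations: [[187, 13]; [13, 5]]·[p, q]ᵀ = [98, 4]ᵀ.
Eliminating q: 5·(row 1) − 13·(row 2) gives 766·p = 5·98 − 13·4 = 438, so p = 219/383.
Then q = (4 − 13·(219/383))/5 = -263/383.
At x = 8: ẑ = (219/383)·(8) + (-263/383)·(1) = 1489/383.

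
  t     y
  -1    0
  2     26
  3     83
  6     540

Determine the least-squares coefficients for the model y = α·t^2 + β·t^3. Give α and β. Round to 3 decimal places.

α = 3.084, β = 1.987

With design matrix X, XᵀX = [[1394, 8050]; [8050, 47450]] and Xᵀy = [20291, 119089]ᵀ.
Determinant 1394·47450 − 8050² = 1342800.
α = (20291·47450 − 8050·119089)/1342800 = 13805/4476; β = (1394·119089 − 8050·20291)/1342800 = 222293/111900.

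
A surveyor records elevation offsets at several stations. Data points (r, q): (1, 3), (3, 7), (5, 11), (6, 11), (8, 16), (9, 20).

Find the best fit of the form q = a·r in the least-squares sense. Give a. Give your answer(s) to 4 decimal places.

a = 2.0972

MᵀM·[a]ᵀ = Mᵀq reads: 216·a = 453.
(Σr·r = 216, Σr·q = 453.)
a = 453/216 = 2.09722.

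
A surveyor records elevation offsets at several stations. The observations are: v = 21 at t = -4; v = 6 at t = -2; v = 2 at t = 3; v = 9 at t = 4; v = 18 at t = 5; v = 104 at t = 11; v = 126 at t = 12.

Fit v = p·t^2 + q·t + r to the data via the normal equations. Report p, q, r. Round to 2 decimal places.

p = 1.01, q = -1.49, r = -1.15

From the data, Σt^2·t^2 = 36611, Σt^2·t = 3203, Σt^2 = 335, Σt·t = 335, Σt = 29, Σ1 = 7.
For Aᵀv: Σt^2·v = 31700, Σt·v = 2692, Σv = 286.
AᵀA·[p, q, r]ᵀ = Aᵀv becomes [[36611, 3203, 335]; [3203, 335, 29]; [335, 29, 7]]·[p, q, r]ᵀ = [31700, 2692, 286]ᵀ.
Inverting the 3×3 Gram matrix, [p, q, r]ᵀ = [1985395/1971849, -2941105/1971849, -68686/59753]ᵀ.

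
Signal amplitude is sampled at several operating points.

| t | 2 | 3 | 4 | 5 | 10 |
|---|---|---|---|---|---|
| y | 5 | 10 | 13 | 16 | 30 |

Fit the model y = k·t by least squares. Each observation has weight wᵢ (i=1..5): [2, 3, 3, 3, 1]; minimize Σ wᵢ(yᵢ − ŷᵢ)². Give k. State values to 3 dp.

XᵀWX·[k]ᵀ = XᵀWy reads: 258·k = 806.
Hence k = 806 / 258 ≈ 3.12403.

k = 3.124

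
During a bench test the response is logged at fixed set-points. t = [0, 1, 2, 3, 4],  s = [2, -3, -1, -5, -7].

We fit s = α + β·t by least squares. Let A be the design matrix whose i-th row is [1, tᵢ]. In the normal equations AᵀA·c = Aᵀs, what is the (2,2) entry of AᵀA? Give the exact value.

30

Row 2 ↔ basis t, column 2 ↔ basis t, so (AᵀA)_{2,2} = Σᵢ (t)·(t) = (0)·(0) + (1)·(1) + (2)·(2) + (3)·(3) + (4)·(4) = 30.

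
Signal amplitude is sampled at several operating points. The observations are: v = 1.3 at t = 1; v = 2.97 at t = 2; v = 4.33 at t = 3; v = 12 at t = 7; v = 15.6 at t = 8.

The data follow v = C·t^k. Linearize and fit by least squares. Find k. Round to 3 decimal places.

k = 1.171

Linearized form: ln v = k·ln t + ln C. From the 5 transformed points,
Σln t = 5.8171, Σ(ln t)² = 9.7980, Σln v = 8.0487, Σln t·ln v = 12.9128.
Equations: 9.7980·k + 5.8171·ln C = 12.9128;  5.8171·k + 5·ln C = 8.0487.
Δ = 9.7980·5 − (5.8171)² = 15.1514; k = (12.9128·5 − 5.8171·8.0487)/15.1514 = 1.17111, ln C = (9.7980·8.0487 − 5.8171·12.9128)/15.1514 = 0.24723.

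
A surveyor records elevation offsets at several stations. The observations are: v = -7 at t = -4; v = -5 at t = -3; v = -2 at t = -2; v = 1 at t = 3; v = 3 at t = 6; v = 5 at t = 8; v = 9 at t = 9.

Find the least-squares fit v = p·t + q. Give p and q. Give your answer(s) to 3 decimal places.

p = 1.009, q = -1.879

The normal equations are: 219·p + 17·q = 189;  17·p + 7·q = 4.
(Σt·t = 219, Σt = 17, Σ1 = 7, Σt·v = 189, Σv = 4.)
Δ = 219·7 − 17² = 1244.
p = (189·7 − 17·4)/1244 = 1255/1244; q = (219·4 − 17·189)/1244 = -2337/1244.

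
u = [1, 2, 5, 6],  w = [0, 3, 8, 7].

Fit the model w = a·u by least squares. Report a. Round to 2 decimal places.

Normal-equation sums: Σu·u = 66.
Right-hand side: Σu·w = 88.
a = 88/66 = 1.33333.

a = 1.33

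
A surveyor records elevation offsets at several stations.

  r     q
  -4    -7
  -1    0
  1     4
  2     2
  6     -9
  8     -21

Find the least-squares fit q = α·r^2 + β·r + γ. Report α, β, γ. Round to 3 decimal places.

α = -0.453, β = 0.713, γ = 2.617

Forming AᵀA = [[5666, 672, 122]; [672, 122, 12]; [122, 12, 6]] and Aᵀq = [-1768, -186, -31]ᵀ gives AᵀA·[α, β, γ]ᵀ = Aᵀq.
Row-reducing yields α = -87629/193468, β = 68955/96734, γ = 46035/17588.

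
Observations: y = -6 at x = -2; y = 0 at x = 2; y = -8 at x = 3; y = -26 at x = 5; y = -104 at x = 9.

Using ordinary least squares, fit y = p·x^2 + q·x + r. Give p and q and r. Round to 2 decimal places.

Normal-equation sums: Σx^2·x^2 = 7299, Σx^2·x = 881, Σx^2 = 123, Σx·x = 123, Σx = 17, Σ1 = 5.
And Σx^2·y = -9170, Σx·y = -1078, Σy = -144.
Normal equations: [[7299, 881, 123]; [881, 123, 17]; [123, 17, 5]]·[p, q, r]ᵀ = [-9170, -1078, -144]ᵀ.
Inverting the 3×3 Gram matrix, [p, q, r]ᵀ = [-29565/20134, 28157/20134, 25853/10067]ᵀ.

p = -1.47, q = 1.40, r = 2.57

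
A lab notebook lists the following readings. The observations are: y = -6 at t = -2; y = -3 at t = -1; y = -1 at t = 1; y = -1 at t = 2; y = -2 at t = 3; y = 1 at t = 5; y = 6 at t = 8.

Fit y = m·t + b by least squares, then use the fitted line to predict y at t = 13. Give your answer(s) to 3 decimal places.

ŷ = 10.050

Compute the Gram sums: Σt·t = 108, Σt = 16, Σ1 = 7.
Moment sums: Σt·y = 59, Σy = -6.
Normal equations: [[108, 16]; [16, 7]]·[m, b]ᵀ = [59, -6]ᵀ.
det = 108·7 − 16² = 500.
m = (59·7 − 16·(-6))/500 = 509/500; b = (108·(-6) − 16·59)/500 = -398/125.
At t = 13: ŷ = (509/500)·(13) + (-398/125)·(1) = 201/20.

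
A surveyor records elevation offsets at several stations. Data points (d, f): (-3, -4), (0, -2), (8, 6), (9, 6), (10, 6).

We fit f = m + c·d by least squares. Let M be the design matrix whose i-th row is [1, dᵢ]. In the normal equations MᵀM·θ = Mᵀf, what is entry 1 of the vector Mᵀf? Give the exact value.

Entry 1 ↔ basis 1, so (Mᵀf)_{1} = Σᵢ fᵢ = (1)·(-4) + (1)·(-2) + (1)·(6) + (1)·(6) + (1)·(6) = 12.

12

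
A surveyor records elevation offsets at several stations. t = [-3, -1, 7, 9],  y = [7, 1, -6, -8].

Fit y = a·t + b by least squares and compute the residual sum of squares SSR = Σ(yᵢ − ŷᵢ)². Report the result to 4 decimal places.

Sums needed: Σt·t = 140, Σt = 12, Σ1 = 4.
Right-hand side: Σt·y = -136, Σy = -6.
So MᵀM·[a, b]ᵀ = Mᵀy: [[140, 12]; [12, 4]]·[a, b]ᵀ = [-136, -6]ᵀ.
Δ = 140·4 − 12² = 416.
a = ((-136)·4 − 12·(-6))/416 = -59/52; b = (140·(-6) − 12·(-136))/416 = 99/52.
Residuals: 22/13, -53/26, 1/26, 4/13; SSR = 185/26.

SSR = 7.1154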